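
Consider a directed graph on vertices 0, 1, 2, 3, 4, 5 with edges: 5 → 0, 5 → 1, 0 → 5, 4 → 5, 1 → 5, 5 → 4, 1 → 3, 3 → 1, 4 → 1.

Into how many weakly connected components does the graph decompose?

2

From 0: component {0, 1, 3, 4, 5}.
From 2: component {2}.
That's 2 components.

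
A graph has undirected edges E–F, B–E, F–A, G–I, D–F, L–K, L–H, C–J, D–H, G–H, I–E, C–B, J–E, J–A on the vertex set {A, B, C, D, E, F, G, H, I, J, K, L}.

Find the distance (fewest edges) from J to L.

Distance 0: J.
Distance 1: A, C, E.
Distance 2: B, F, I.
Distance 3: D, G.
Distance 4: H.
Distance 5: L — contains L.

5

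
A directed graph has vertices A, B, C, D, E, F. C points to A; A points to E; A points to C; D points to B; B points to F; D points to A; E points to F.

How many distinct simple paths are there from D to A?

D→A

1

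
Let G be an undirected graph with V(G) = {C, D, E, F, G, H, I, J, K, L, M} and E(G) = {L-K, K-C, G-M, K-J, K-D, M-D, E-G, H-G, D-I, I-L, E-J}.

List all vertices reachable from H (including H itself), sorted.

C, D, E, G, H, I, J, K, L, M

Start at H.
Its neighbours: G.
Then their neighbours: E, M.
Then next layer: D, J.
Then next layer: I, K.
Then next layer: C, L.
Nothing further is reachable.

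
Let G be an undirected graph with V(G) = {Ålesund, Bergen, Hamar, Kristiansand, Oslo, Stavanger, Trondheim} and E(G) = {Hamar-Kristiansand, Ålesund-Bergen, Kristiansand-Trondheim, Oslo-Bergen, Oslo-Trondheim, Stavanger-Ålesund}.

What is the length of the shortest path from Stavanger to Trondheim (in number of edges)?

4

Distance 0: Stavanger.
Distance 1: Ålesund.
Distance 2: Bergen.
Distance 3: Oslo.
Distance 4: Trondheim — contains Trondheim.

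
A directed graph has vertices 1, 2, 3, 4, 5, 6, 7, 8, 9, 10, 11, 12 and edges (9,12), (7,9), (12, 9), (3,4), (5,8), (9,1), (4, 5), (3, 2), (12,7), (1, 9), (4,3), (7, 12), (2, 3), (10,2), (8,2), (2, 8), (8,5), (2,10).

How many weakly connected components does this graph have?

From 1: component {1, 7, 9, 12}.
From 2: component {2, 3, 4, 5, 8, 10}.
From 6: component {6}.
From 11: component {11}.
That's 4 components.

4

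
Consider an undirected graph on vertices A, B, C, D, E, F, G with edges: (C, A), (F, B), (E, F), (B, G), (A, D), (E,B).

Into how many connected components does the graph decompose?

From A: component {A, C, D}.
From B: component {B, E, F, G}.
That's 2 components.

2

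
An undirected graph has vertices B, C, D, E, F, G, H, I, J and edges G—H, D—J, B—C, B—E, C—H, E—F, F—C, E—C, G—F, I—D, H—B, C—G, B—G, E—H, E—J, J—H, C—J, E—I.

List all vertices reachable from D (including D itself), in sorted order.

B, C, D, E, F, G, H, I, J

Start at D.
Its neighbours: I, J.
Then their neighbours: C, E, H.
Then next layer: B, F, G.
Every vertex is now reached.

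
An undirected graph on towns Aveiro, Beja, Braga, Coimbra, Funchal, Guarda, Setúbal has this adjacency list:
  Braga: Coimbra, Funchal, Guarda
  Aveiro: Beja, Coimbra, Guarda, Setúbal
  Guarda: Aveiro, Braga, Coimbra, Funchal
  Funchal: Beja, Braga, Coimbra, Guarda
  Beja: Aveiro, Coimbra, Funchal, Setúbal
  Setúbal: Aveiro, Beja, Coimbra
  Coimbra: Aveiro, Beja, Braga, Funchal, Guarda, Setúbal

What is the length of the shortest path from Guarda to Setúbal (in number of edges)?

Distance 0: Guarda.
Distance 1: Aveiro, Braga, Coimbra, Funchal.
Distance 2: Beja, Setúbal — contains Setúbal.

2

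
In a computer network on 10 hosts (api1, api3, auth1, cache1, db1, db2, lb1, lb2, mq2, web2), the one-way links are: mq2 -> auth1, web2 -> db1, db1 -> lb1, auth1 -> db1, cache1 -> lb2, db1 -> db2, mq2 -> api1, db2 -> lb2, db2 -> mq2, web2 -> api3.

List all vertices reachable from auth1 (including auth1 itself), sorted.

Start at auth1.
Its neighbours: db1.
Then their neighbours: db2, lb1.
Then next layer: lb2, mq2.
Then next layer: api1.
Nothing further is reachable.

api1, auth1, db1, db2, lb1, lb2, mq2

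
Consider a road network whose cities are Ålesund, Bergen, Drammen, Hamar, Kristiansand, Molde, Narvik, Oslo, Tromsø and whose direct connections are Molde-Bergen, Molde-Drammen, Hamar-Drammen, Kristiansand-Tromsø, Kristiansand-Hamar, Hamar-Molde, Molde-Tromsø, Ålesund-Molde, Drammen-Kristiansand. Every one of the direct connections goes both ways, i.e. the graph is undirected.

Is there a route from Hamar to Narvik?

No

Explore from Hamar.
Distance 1: reach Drammen, Kristiansand, Molde.
Distance 2: reach Ålesund, Bergen, Tromsø.
The search is exhausted without reaching Narvik; it lies in a different component.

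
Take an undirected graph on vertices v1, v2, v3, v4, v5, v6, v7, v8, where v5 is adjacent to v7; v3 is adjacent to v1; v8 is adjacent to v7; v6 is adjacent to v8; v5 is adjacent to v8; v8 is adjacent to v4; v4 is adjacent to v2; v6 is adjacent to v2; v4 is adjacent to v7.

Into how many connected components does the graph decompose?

From v1: component {v1, v3}.
From v2: component {v2, v4, v5, v6, v7, v8}.
That's 2 components.

2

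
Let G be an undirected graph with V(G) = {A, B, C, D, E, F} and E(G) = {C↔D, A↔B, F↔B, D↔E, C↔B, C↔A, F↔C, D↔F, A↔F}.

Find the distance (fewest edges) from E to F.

Distance 0: E.
Distance 1: D.
Distance 2: C, F — contains F.

2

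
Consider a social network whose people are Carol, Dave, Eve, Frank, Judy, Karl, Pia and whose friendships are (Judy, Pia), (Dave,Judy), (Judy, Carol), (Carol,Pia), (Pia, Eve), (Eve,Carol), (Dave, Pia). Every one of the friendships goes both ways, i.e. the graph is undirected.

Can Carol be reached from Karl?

No

Karl has no edges, so nothing is reachable from it.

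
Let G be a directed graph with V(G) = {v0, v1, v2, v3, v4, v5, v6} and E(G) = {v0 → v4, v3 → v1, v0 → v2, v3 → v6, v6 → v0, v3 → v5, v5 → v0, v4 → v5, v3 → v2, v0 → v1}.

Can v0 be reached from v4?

Explore from v4.
Distance 1: reach v5.
Distance 2: reach v0.
Found v0.

Yes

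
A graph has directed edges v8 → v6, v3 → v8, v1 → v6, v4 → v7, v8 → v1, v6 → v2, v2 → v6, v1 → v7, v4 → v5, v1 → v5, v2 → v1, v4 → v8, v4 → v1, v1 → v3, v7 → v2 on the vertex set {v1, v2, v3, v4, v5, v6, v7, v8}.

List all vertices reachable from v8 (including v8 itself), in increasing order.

v1, v2, v3, v5, v6, v7, v8

Start at v8.
Its neighbours: v1, v6.
Then their neighbours: v2, v3, v5, v7.
Nothing further is reachable.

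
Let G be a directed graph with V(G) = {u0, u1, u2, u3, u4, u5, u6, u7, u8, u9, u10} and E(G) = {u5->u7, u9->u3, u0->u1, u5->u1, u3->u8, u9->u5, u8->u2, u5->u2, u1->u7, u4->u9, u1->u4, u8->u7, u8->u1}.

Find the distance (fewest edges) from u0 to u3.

Distance 0: u0.
Distance 1: u1.
Distance 2: u4, u7.
Distance 3: u9.
Distance 4: u3, u5 — contains u3.

4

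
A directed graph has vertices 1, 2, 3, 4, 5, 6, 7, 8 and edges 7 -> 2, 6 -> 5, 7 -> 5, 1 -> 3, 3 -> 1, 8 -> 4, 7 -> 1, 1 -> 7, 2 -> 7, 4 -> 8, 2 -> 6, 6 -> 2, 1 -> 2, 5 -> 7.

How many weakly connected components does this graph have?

From 1: component {1, 2, 3, 5, 6, 7}.
From 4: component {4, 8}.
That's 2 components.

2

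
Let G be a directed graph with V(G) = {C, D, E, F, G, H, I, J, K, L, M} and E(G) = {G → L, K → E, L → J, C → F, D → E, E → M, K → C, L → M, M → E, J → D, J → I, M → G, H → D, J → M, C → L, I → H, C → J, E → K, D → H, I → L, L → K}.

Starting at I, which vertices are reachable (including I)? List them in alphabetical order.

C, D, E, F, G, H, I, J, K, L, M

Start at I.
Its neighbours: H, L.
Then their neighbours: D, J, K, M.
Then next layer: C, E, G.
Then next layer: F.
Every vertex is now reached.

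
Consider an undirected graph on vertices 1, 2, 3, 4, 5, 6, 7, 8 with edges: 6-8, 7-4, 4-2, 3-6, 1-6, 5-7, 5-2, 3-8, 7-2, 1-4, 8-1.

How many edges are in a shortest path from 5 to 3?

5

Distance 0: 5.
Distance 1: 2, 7.
Distance 2: 4.
Distance 3: 1.
Distance 4: 6, 8.
Distance 5: 3 — contains 3.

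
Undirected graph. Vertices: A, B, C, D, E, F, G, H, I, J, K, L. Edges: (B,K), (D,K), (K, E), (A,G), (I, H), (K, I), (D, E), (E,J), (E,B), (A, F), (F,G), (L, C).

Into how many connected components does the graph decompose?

3

From A: component {A, F, G}.
From B: component {B, D, E, H, I, J, K}.
From C: component {C, L}.
That's 3 components.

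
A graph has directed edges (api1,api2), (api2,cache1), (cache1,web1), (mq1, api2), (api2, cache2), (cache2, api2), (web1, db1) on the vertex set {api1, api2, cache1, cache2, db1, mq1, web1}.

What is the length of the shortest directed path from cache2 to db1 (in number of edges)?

4

Distance 0: cache2.
Distance 1: api2.
Distance 2: cache1.
Distance 3: web1.
Distance 4: db1 — contains db1.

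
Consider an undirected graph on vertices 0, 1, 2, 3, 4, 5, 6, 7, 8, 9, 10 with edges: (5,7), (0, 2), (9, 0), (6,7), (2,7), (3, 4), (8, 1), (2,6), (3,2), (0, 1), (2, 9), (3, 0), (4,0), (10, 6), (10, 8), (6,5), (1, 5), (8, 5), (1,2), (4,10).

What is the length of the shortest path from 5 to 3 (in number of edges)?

3

Distance 0: 5.
Distance 1: 1, 6, 7, 8.
Distance 2: 0, 2, 10.
Distance 3: 3, 4, 9 — contains 3.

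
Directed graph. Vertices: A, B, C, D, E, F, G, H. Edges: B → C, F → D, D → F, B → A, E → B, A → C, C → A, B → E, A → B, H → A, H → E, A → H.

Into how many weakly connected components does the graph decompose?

3

From A: component {A, B, C, E, H}.
From D: component {D, F}.
From G: component {G}.
That's 3 components.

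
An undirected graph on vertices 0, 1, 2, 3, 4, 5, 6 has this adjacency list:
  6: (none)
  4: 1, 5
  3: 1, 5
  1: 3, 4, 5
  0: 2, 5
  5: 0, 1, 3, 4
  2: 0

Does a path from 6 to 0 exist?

No

6 has no edges, so nothing is reachable from it.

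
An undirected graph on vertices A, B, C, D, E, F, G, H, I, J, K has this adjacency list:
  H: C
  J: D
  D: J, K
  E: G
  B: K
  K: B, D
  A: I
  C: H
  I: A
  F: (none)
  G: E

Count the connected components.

From A: component {A, I}.
From B: component {B, D, J, K}.
From C: component {C, H}.
From E: component {E, G}.
From F: component {F}.
That's 5 components.

5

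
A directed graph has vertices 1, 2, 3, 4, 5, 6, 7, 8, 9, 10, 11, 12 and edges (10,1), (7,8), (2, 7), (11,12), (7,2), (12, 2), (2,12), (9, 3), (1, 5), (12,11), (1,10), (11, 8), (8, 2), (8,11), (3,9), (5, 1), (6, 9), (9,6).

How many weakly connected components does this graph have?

From 1: component {1, 5, 10}.
From 2: component {2, 7, 8, 11, 12}.
From 3: component {3, 6, 9}.
From 4: component {4}.
That's 4 components.

4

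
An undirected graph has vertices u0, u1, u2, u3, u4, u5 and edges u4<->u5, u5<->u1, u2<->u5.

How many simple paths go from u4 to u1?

u4–u5–u1

1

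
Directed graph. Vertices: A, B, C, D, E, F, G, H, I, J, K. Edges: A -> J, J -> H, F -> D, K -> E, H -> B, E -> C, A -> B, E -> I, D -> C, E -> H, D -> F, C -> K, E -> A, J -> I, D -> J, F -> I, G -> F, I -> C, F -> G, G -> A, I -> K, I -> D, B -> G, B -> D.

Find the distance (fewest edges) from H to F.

3

Distance 0: H.
Distance 1: B.
Distance 2: D, G.
Distance 3: A, C, F, J — contains F.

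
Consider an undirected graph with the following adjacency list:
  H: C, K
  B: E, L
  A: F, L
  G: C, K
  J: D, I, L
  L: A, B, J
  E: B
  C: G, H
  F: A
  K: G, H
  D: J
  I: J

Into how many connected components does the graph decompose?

From A: component {A, B, D, E, F, I, J, L}.
From C: component {C, G, H, K}.
That's 2 components.

2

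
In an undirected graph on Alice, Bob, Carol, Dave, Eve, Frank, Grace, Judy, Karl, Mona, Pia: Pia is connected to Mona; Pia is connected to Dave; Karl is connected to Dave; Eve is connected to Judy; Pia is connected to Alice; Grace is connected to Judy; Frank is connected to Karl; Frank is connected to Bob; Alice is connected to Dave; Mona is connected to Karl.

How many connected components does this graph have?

From Alice: component {Alice, Bob, Dave, Frank, Karl, Mona, Pia}.
From Carol: component {Carol}.
From Eve: component {Eve, Grace, Judy}.
That's 3 components.

3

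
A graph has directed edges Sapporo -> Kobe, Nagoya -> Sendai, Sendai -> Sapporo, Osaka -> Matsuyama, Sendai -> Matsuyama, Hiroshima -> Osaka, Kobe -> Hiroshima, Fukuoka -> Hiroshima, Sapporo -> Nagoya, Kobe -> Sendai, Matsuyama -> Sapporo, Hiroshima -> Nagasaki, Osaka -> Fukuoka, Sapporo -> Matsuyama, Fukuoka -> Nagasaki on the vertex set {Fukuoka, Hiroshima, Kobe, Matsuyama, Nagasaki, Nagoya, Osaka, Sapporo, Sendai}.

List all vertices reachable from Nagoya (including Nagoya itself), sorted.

Fukuoka, Hiroshima, Kobe, Matsuyama, Nagasaki, Nagoya, Osaka, Sapporo, Sendai

Start at Nagoya.
Its neighbours: Sendai.
Then their neighbours: Matsuyama, Sapporo.
Then next layer: Kobe.
Then next layer: Hiroshima.
Then next layer: Nagasaki, Osaka.
Then next layer: Fukuoka.
Every vertex is now reached.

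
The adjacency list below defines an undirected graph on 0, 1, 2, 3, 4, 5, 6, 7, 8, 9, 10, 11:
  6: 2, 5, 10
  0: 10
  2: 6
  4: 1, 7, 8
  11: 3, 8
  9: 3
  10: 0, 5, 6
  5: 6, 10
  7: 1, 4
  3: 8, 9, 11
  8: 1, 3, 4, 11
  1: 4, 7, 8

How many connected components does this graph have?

From 0: component {0, 2, 5, 6, 10}.
From 1: component {1, 3, 4, 7, 8, 9, 11}.
That's 2 components.

2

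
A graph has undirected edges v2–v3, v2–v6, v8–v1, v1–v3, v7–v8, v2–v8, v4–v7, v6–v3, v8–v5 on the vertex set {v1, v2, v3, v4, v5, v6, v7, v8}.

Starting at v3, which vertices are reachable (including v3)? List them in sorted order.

Start at v3.
Its neighbours: v1, v2, v6.
Then their neighbours: v8.
Then next layer: v5, v7.
Then next layer: v4.
Every vertex is now reached.

v1, v2, v3, v4, v5, v6, v7, v8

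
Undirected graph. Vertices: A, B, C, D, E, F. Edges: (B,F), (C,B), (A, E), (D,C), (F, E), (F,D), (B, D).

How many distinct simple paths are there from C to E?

C–B–D–F–E
C–B–F–E
C–D–B–F–E
C–D–F–E

4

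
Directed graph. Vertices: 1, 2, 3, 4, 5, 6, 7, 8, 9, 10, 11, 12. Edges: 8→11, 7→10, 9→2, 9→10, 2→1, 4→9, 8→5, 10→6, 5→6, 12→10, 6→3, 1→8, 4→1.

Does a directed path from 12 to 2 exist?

No

Explore from 12.
Distance 1: reach 10.
Distance 2: reach 6.
Distance 3: reach 3.
The search from 12 is exhausted; no directed path reaches 2.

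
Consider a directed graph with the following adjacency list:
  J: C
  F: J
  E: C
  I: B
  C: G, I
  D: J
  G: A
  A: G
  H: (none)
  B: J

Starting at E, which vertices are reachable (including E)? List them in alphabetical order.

A, B, C, E, G, I, J

Start at E.
Its neighbours: C.
Then their neighbours: G, I.
Then next layer: A, B.
Then next layer: J.
Nothing further is reachable.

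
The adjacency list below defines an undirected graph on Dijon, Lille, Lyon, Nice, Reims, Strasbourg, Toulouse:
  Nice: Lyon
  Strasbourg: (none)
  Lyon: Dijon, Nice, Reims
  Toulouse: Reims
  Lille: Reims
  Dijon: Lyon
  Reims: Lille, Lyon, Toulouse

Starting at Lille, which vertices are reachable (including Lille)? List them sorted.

Start at Lille.
Its neighbours: Reims.
Then their neighbours: Lyon, Toulouse.
Then next layer: Dijon, Nice.
Nothing further is reachable.

Dijon, Lille, Lyon, Nice, Reims, Toulouse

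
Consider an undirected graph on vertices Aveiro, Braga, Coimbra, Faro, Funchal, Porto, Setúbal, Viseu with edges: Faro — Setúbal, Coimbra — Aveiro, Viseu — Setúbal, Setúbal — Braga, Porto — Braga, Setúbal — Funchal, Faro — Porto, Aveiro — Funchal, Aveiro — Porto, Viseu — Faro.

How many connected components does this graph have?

1

From Aveiro: component {Aveiro, Braga, Coimbra, Faro, Funchal, Porto, Setúbal, Viseu}.
That's 1 component.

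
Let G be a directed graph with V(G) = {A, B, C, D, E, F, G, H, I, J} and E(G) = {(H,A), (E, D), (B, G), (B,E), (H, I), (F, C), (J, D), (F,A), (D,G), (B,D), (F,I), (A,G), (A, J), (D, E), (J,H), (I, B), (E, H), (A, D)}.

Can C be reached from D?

Explore from D.
Distance 1: reach E, G.
Distance 2: reach H.
Distance 3: reach A, I.
Distance 4: reach B, J.
The search from D is exhausted; no directed path reaches C.

No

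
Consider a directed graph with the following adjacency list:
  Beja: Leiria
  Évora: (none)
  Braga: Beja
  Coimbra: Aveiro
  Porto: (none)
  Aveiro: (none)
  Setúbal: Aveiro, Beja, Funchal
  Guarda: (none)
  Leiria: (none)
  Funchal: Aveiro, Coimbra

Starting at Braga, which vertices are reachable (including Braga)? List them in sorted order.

Beja, Braga, Leiria

Start at Braga.
Its neighbours: Beja.
Then their neighbours: Leiria.
Nothing further is reachable.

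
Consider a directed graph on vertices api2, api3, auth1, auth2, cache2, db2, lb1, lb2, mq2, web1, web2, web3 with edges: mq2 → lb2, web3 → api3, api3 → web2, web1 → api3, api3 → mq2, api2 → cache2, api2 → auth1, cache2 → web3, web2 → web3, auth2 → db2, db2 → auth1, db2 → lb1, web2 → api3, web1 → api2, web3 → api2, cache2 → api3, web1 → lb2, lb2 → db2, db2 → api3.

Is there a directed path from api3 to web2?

Explore from api3.
Distance 1: reach mq2, web2.
Found web2.

Yes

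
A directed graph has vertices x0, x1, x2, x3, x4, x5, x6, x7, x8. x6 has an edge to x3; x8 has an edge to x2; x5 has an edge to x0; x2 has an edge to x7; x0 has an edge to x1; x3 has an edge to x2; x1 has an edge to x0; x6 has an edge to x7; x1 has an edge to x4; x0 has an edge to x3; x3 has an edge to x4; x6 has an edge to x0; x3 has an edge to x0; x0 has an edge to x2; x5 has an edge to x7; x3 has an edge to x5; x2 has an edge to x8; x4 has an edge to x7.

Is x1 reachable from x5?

Explore from x5.
Distance 1: reach x0, x7.
Distance 2: reach x1, x2, x3.
Found x1.

Yes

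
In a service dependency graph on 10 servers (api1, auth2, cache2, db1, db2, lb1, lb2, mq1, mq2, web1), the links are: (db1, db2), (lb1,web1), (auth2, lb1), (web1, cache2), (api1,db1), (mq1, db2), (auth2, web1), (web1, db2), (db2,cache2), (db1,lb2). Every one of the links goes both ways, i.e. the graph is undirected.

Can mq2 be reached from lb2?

Explore from lb2.
Distance 1: reach db1.
Distance 2: reach api1, db2.
Distance 3: reach cache2, mq1, web1.
Distance 4: reach auth2, lb1.
The search is exhausted without reaching mq2; it lies in a different component.

No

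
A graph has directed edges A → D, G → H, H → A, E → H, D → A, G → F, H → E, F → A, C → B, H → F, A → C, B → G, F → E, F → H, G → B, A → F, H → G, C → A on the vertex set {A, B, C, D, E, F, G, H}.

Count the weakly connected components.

From A: component {A, B, C, D, E, F, G, H}.
That's 1 component.

1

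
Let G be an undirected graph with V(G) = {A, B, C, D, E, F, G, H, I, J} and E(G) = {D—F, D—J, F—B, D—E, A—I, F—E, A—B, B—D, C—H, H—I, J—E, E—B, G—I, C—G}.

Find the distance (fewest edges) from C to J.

Distance 0: C.
Distance 1: G, H.
Distance 2: I.
Distance 3: A.
Distance 4: B.
Distance 5: D, E, F.
Distance 6: J — contains J.

6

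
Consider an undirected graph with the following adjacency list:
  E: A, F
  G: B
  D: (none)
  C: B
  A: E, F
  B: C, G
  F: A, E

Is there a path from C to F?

No

Explore from C.
Distance 1: reach B.
Distance 2: reach G.
The search is exhausted without reaching F; it lies in a different component.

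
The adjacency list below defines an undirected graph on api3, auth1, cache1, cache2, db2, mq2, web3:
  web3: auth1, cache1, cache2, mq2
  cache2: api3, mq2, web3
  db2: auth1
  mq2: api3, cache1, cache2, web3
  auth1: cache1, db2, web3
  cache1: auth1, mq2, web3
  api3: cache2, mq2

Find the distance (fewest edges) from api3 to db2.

Distance 0: api3.
Distance 1: cache2, mq2.
Distance 2: cache1, web3.
Distance 3: auth1.
Distance 4: db2 — contains db2.

4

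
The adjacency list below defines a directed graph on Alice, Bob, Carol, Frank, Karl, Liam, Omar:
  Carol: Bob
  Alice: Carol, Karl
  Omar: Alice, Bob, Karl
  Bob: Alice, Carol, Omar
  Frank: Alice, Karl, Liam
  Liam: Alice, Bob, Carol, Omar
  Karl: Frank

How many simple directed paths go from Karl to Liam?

1

Karl→Frank→Liam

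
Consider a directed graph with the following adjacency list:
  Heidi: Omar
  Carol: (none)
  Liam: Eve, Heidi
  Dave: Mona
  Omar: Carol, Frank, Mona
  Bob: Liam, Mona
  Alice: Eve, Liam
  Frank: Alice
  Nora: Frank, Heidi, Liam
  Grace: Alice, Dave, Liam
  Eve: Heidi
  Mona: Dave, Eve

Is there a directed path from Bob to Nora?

Explore from Bob.
Distance 1: reach Liam, Mona.
Distance 2: reach Dave, Eve, Heidi.
Distance 3: reach Omar.
Distance 4: reach Carol, Frank.
Distance 5: reach Alice.
The search from Bob is exhausted; no directed path reaches Nora.

No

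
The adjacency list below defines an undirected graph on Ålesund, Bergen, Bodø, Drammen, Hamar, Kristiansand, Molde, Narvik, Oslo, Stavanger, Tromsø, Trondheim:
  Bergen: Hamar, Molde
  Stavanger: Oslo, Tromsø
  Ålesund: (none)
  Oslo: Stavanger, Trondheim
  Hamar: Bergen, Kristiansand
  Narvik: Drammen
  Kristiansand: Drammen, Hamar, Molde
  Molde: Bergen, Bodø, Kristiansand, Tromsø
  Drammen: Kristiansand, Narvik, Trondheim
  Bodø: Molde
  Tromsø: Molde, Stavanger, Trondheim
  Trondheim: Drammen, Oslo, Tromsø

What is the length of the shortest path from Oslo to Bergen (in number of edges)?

Distance 0: Oslo.
Distance 1: Stavanger, Trondheim.
Distance 2: Drammen, Tromsø.
Distance 3: Kristiansand, Molde, Narvik.
Distance 4: Bergen, Bodø, Hamar — contains Bergen.

4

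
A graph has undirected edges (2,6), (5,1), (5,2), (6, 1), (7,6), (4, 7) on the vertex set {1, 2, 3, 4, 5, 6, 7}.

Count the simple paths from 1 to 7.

2

1–5–2–6–7
1–6–7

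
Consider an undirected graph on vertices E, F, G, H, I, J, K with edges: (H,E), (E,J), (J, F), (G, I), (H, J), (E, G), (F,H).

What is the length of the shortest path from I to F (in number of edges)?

4

Distance 0: I.
Distance 1: G.
Distance 2: E.
Distance 3: H, J.
Distance 4: F — contains F.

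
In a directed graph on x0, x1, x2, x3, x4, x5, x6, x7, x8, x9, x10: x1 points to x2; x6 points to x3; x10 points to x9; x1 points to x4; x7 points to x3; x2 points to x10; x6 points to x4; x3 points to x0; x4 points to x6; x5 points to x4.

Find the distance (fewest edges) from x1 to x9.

Distance 0: x1.
Distance 1: x2, x4.
Distance 2: x6, x10.
Distance 3: x3, x9 — contains x9.

3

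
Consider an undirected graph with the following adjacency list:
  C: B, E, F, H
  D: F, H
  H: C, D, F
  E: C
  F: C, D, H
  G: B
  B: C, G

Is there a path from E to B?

Yes

Explore from E.
Distance 1: reach C.
Distance 2: reach B, F, H.
Found B.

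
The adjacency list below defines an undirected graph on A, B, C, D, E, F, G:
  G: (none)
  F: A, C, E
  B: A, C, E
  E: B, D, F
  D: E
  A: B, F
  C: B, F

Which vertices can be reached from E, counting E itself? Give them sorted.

Start at E.
Its neighbours: B, D, F.
Then their neighbours: A, C.
Nothing further is reachable.

A, B, C, D, E, F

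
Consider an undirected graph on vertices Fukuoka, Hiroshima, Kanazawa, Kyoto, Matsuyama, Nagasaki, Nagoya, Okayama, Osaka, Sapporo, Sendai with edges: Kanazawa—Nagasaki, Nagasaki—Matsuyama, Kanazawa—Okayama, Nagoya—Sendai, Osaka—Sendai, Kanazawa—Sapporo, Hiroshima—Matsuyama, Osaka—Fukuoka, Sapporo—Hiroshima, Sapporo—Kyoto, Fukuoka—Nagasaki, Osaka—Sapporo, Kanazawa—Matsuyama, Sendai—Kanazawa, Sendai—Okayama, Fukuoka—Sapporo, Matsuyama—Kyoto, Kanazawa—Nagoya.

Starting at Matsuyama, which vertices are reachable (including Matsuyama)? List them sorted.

Start at Matsuyama.
Its neighbours: Hiroshima, Kanazawa, Kyoto, Nagasaki.
Then their neighbours: Fukuoka, Nagoya, Okayama, Sapporo, Sendai.
Then next layer: Osaka.
Every vertex is now reached.

Fukuoka, Hiroshima, Kanazawa, Kyoto, Matsuyama, Nagasaki, Nagoya, Okayama, Osaka, Sapporo, Sendai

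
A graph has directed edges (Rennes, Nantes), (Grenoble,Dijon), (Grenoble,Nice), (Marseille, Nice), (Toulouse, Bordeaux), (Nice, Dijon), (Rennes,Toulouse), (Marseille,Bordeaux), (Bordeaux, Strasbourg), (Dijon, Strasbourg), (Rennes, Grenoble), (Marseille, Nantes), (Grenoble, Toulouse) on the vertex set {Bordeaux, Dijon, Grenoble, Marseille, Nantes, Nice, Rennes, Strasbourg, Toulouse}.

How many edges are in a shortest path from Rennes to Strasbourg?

Distance 0: Rennes.
Distance 1: Grenoble, Nantes, Toulouse.
Distance 2: Bordeaux, Dijon, Nice.
Distance 3: Strasbourg — contains Strasbourg.

3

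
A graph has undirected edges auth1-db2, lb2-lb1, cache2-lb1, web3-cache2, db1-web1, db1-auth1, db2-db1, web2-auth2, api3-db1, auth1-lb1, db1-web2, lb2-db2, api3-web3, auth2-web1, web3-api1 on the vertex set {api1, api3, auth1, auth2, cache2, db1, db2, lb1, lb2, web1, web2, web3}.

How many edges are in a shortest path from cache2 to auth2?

Distance 0: cache2.
Distance 1: lb1, web3.
Distance 2: api1, api3, auth1, lb2.
Distance 3: db1, db2.
Distance 4: web1, web2.
Distance 5: auth2 — contains auth2.

5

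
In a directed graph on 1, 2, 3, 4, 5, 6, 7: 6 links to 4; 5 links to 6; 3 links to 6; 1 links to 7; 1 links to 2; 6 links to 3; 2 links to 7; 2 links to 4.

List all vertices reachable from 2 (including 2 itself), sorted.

2, 4, 7

Start at 2.
Its neighbours: 4, 7.
Nothing further is reachable.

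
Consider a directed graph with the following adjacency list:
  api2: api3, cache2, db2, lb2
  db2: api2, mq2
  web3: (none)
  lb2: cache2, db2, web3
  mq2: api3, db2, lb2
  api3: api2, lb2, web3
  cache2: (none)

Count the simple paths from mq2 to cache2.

mq2→api3→api2→cache2
mq2→api3→api2→lb2→cache2
mq2→api3→lb2→cache2
mq2→api3→lb2→db2→api2→cache2
mq2→db2→api2→api3→lb2→cache2
mq2→db2→api2→cache2
mq2→db2→api2→lb2→cache2
mq2→lb2→cache2
mq2→lb2→db2→api2→cache2

9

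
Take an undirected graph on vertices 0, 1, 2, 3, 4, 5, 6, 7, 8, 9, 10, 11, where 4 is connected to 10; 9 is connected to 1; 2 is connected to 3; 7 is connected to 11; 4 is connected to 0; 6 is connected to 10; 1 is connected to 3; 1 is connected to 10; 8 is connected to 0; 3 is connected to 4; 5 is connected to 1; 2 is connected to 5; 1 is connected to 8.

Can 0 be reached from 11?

Explore from 11.
Distance 1: reach 7.
The search is exhausted without reaching 0; it lies in a different component.

No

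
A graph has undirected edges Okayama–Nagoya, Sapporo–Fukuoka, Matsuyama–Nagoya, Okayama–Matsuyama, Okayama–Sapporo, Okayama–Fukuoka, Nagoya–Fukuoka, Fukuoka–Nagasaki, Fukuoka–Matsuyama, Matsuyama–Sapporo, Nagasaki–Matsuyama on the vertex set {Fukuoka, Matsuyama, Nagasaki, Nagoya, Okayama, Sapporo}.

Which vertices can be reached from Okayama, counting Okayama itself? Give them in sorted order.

Fukuoka, Matsuyama, Nagasaki, Nagoya, Okayama, Sapporo

Start at Okayama.
Its neighbours: Fukuoka, Matsuyama, Nagoya, Sapporo.
Then their neighbours: Nagasaki.
Every vertex is now reached.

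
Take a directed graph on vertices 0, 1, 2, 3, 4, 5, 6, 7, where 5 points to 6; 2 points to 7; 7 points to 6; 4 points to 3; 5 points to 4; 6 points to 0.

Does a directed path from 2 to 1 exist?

No

Explore from 2.
Distance 1: reach 7.
Distance 2: reach 6.
Distance 3: reach 0.
The search from 2 is exhausted; no directed path reaches 1.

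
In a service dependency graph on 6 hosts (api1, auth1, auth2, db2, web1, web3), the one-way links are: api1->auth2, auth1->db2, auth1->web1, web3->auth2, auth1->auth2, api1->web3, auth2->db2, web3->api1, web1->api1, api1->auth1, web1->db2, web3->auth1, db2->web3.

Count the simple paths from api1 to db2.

8

api1→auth1→auth2→db2
api1→auth1→db2
api1→auth1→web1→db2
api1→auth2→db2
api1→web3→auth1→auth2→db2
api1→web3→auth1→db2
api1→web3→auth1→web1→db2
api1→web3→auth2→db2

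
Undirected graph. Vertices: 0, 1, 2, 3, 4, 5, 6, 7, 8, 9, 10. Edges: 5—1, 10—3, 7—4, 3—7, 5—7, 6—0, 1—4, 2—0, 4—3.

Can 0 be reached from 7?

Explore from 7.
Distance 1: reach 3, 4, 5.
Distance 2: reach 1, 10.
The search is exhausted without reaching 0; it lies in a different component.

No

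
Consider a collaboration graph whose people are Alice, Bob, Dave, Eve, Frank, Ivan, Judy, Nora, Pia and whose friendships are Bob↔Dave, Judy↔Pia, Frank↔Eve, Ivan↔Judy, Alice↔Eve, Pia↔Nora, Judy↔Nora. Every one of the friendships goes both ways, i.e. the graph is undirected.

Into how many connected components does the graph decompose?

From Alice: component {Alice, Eve, Frank}.
From Bob: component {Bob, Dave}.
From Ivan: component {Ivan, Judy, Nora, Pia}.
That's 3 components.

3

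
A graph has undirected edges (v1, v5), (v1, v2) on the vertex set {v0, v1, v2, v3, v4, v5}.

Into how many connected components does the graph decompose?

4

From v0: component {v0}.
From v1: component {v1, v2, v5}.
From v3: component {v3}.
From v4: component {v4}.
That's 4 components.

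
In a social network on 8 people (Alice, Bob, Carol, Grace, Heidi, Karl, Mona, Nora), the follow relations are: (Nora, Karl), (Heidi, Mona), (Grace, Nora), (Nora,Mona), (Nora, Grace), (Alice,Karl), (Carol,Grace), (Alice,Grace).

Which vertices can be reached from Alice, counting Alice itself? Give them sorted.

Start at Alice.
Its neighbours: Grace, Karl.
Then their neighbours: Nora.
Then next layer: Mona.
Nothing further is reachable.

Alice, Grace, Karl, Mona, Nora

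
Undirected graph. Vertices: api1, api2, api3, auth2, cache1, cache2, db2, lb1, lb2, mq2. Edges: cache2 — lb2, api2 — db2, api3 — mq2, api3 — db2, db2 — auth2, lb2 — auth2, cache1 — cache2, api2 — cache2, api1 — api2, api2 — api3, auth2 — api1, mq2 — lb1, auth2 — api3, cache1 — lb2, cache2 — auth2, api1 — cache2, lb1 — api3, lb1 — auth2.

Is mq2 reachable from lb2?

Explore from lb2.
Distance 1: reach auth2, cache1, cache2.
Distance 2: reach api1, api2, api3, db2, lb1.
Distance 3: reach mq2.
Found mq2.

Yes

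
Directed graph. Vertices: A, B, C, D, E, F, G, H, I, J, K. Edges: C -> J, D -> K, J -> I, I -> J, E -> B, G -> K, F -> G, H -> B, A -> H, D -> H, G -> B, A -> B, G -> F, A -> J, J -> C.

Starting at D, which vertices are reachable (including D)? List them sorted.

B, D, H, K

Start at D.
Its neighbours: H, K.
Then their neighbours: B.
Nothing further is reachable.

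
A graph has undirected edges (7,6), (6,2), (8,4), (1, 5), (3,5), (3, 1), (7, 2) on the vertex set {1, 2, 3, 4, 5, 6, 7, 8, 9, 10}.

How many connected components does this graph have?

5

From 1: component {1, 3, 5}.
From 2: component {2, 6, 7}.
From 4: component {4, 8}.
From 9: component {9}.
From 10: component {10}.
That's 5 components.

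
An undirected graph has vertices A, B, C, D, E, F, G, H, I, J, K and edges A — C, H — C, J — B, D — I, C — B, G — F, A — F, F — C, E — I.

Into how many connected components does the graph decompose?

3

From A: component {A, B, C, F, G, H, J}.
From D: component {D, E, I}.
From K: component {K}.
That's 3 components.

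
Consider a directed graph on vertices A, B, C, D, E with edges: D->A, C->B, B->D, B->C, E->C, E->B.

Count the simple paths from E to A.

E→B→D→A
E→C→B→D→A

2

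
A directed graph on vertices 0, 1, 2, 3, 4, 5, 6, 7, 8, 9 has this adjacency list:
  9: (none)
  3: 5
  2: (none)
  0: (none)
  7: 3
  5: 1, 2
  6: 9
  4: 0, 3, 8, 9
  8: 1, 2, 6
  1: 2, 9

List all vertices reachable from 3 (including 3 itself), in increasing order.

Start at 3.
Its neighbours: 5.
Then their neighbours: 1, 2.
Then next layer: 9.
Nothing further is reachable.

1, 2, 3, 5, 9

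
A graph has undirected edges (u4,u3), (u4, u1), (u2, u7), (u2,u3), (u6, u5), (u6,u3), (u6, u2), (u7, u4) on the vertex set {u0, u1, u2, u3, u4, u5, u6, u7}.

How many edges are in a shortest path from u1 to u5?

Distance 0: u1.
Distance 1: u4.
Distance 2: u3, u7.
Distance 3: u2, u6.
Distance 4: u5 — contains u5.

4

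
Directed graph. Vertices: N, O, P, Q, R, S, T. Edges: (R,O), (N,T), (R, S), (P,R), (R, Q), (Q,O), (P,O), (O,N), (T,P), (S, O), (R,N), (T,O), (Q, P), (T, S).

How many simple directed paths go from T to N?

T→O→N
T→P→O→N
T→P→R→N
T→P→R→O→N
T→P→R→Q→O→N
T→P→R→S→O→N
T→S→O→N

7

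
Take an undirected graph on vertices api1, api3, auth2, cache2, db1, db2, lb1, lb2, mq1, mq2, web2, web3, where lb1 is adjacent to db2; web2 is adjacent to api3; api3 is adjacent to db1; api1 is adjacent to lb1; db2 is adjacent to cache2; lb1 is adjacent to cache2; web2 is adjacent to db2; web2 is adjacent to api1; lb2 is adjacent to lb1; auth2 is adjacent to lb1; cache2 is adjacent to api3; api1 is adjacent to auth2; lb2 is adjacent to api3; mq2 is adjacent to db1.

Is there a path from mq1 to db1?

No

mq1 has no edges, so nothing is reachable from it.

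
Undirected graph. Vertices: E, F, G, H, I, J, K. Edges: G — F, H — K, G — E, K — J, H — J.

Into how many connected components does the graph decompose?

3

From E: component {E, F, G}.
From H: component {H, J, K}.
From I: component {I}.
That's 3 components.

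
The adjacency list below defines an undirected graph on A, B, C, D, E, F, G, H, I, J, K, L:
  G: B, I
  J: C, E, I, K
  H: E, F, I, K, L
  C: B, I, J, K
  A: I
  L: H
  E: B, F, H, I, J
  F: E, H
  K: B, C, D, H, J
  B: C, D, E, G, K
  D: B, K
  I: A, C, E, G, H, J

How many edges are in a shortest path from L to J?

3

Distance 0: L.
Distance 1: H.
Distance 2: E, F, I, K.
Distance 3: A, B, C, D, G, J — contains J.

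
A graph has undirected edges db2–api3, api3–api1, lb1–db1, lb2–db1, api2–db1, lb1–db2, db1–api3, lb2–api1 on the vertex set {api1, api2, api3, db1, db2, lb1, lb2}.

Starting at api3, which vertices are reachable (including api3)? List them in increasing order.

api1, api2, api3, db1, db2, lb1, lb2

Start at api3.
Its neighbours: api1, db1, db2.
Then their neighbours: api2, lb1, lb2.
Every vertex is now reached.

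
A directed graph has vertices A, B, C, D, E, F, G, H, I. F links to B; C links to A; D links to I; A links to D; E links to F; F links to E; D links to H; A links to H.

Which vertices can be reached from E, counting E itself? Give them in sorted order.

B, E, F

Start at E.
Its neighbours: F.
Then their neighbours: B.
Nothing further is reachable.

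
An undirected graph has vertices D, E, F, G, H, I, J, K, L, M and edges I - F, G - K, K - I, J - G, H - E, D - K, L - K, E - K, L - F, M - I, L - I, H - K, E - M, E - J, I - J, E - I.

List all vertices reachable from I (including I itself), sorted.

Start at I.
Its neighbours: E, F, J, K, L, M.
Then their neighbours: D, G, H.
Every vertex is now reached.

D, E, F, G, H, I, J, K, L, M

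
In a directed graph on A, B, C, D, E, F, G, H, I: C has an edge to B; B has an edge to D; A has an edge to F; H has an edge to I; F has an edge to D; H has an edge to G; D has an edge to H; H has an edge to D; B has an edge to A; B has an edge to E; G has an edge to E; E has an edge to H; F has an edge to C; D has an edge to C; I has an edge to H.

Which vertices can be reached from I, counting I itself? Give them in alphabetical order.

Start at I.
Its neighbours: H.
Then their neighbours: D, G.
Then next layer: C, E.
Then next layer: B.
Then next layer: A.
Then next layer: F.
Every vertex is now reached.

A, B, C, D, E, F, G, H, I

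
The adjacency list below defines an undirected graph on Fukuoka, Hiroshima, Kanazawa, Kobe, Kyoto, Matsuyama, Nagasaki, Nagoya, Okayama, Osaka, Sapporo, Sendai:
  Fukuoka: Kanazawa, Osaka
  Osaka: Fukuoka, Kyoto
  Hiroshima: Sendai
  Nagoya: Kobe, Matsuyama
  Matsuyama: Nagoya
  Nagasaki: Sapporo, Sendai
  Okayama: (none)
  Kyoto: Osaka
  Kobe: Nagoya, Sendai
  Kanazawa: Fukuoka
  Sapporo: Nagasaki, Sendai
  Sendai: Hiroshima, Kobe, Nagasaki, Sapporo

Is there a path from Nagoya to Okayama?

Explore from Nagoya.
Distance 1: reach Kobe, Matsuyama.
Distance 2: reach Sendai.
Distance 3: reach Hiroshima, Nagasaki, Sapporo.
The search is exhausted without reaching Okayama; it lies in a different component.

No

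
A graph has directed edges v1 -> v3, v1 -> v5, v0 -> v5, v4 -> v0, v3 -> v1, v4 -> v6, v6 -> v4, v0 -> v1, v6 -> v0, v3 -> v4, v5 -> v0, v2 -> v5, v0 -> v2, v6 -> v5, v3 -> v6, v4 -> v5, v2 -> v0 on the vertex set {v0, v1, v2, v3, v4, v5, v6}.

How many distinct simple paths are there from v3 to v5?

v3→v1→v5
v3→v4→v0→v1→v5
v3→v4→v0→v2→v5
v3→v4→v0→v5
v3→v4→v5
v3→v4→v6→v0→v1→v5
v3→v4→v6→v0→v2→v5
v3→v4→v6→v0→v5
... and 9 more.

17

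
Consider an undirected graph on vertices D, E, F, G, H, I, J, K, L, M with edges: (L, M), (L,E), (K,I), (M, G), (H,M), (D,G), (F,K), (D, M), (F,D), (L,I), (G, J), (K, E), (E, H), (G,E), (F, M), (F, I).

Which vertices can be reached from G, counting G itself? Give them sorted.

Start at G.
Its neighbours: D, E, J, M.
Then their neighbours: F, H, K, L.
Then next layer: I.
Every vertex is now reached.

D, E, F, G, H, I, J, K, L, M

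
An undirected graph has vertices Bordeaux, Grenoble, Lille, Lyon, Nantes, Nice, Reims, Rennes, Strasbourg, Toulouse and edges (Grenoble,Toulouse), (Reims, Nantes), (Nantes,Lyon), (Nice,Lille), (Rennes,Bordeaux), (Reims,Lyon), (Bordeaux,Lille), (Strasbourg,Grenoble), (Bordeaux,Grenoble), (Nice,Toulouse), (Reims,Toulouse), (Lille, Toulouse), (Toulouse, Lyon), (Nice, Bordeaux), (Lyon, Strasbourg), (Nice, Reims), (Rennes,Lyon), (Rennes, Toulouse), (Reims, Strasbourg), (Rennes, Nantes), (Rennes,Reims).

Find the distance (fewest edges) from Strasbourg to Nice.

2

Distance 0: Strasbourg.
Distance 1: Grenoble, Lyon, Reims.
Distance 2: Bordeaux, Nantes, Nice, Rennes, Toulouse — contains Nice.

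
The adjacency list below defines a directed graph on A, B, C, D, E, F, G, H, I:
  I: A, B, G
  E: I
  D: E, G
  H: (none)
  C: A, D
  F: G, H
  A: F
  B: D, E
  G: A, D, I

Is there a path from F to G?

Yes

Explore from F.
Distance 1: reach G, H.
Found G.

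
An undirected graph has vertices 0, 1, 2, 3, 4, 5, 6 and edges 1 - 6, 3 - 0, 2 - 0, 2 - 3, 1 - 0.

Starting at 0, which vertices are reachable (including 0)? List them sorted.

0, 1, 2, 3, 6

Start at 0.
Its neighbours: 1, 2, 3.
Then their neighbours: 6.
Nothing further is reachable.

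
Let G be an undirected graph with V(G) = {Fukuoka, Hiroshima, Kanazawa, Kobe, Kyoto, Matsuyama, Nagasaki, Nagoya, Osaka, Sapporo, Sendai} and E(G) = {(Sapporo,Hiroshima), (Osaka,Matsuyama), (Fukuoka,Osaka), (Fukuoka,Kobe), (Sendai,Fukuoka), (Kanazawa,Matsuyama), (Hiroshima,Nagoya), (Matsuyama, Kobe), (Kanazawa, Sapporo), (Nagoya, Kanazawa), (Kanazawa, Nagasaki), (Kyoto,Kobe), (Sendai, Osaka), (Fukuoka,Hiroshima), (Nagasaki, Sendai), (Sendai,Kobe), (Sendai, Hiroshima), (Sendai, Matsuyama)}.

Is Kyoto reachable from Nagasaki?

Yes

Explore from Nagasaki.
Distance 1: reach Kanazawa, Sendai.
Distance 2: reach Fukuoka, Hiroshima, Kobe, Matsuyama, Nagoya, Osaka, Sapporo.
Distance 3: reach Kyoto.
Found Kyoto.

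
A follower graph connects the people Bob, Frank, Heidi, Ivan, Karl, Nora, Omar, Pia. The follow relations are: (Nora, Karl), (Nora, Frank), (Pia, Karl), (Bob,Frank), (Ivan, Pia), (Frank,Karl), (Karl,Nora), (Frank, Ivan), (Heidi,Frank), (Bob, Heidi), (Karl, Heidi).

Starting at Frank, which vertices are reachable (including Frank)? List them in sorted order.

Frank, Heidi, Ivan, Karl, Nora, Pia

Start at Frank.
Its neighbours: Ivan, Karl.
Then their neighbours: Heidi, Nora, Pia.
Nothing further is reachable.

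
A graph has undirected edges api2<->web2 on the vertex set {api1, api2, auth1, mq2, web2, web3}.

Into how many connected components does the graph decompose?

5

From api1: component {api1}.
From api2: component {api2, web2}.
From auth1: component {auth1}.
From mq2: component {mq2}.
From web3: component {web3}.
That's 5 components.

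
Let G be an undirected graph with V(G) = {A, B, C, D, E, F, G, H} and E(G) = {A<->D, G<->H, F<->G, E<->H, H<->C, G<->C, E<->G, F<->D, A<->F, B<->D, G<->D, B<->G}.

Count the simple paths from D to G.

4

D–A–F–G
D–B–G
D–F–G
D–G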